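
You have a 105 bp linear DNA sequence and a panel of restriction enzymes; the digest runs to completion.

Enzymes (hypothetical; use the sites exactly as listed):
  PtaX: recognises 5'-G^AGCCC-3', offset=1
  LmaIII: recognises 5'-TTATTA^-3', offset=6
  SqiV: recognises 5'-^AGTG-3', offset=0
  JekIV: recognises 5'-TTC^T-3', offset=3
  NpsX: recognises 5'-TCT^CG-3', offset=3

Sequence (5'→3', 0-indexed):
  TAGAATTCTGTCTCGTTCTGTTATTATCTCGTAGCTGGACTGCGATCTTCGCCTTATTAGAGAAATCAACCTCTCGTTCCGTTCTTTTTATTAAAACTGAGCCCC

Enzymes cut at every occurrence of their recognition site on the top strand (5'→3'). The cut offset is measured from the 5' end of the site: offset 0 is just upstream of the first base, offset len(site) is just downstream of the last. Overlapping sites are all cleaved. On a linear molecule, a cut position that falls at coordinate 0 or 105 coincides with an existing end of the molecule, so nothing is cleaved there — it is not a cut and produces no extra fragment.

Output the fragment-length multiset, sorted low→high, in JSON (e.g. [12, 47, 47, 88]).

Site scan:
  PtaX GAGCCC/1: at [98] ⇒ [99]
  LmaIII TTATTA/6: at [20, 53, 87] ⇒ [26, 59, 93]
  SqiV (AGTG, off=0): no sites
  JekIV TTCT/3: at [5, 15, 81] ⇒ [8, 18, 84]
  NpsX TCTCG/3: at [10, 26, 71] ⇒ [13, 29, 74]

All cut coordinates (distinct, sorted): [8, 13, 18, 26, 29, 59, 74, 84, 93, 99]

Fragments:
  [0,8): 8 bp
  [8,13): 5 bp
  [13,18): 5 bp
  [18,26): 8 bp
  [26,29): 3 bp
  [29,59): 30 bp
  [59,74): 15 bp
  [74,84): 10 bp
  [84,93): 9 bp
  [93,99): 6 bp
  [99,105): 6 bp

[3,5,5,6,6,8,8,9,10,15,30]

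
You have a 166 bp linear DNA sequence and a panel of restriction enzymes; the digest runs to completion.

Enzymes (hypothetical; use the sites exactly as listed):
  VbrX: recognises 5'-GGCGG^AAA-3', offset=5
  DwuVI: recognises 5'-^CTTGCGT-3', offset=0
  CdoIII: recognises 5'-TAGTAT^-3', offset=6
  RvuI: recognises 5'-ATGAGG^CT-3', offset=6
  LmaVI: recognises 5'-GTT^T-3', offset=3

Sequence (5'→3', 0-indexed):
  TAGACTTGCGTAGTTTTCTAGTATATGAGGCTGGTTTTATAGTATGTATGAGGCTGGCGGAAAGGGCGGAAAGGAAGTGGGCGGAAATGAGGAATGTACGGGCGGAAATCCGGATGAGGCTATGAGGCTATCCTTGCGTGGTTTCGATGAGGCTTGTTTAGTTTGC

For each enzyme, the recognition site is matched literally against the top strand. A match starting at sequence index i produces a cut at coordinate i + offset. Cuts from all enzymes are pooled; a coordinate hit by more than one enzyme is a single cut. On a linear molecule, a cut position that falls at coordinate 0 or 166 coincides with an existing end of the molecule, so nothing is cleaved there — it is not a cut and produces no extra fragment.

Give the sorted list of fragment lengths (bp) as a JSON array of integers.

[3,4,5,5,6,6,6,7,8,8,9,9,9,9,11,11,14,15,21]

Per-enzyme occurrences:
  VbrX GGCGGAAA/5: at [55, 64, 79, 100] ⇒ [60, 69, 84, 105]
  DwuVI CTTGCGT/0: at [4, 132] ⇒ [4, 132]
  CdoIII TAGTAT/6: at [18, 39] ⇒ [24, 45]
  RvuI ATGAGGCT/6: at [24, 47, 113, 121, 146] ⇒ [30, 53, 119, 127, 152]
  LmaVI GTTT/3: at [12, 33, 140, 155, 160] ⇒ [15, 36, 143, 158, 163]

All cut coordinates (distinct, sorted): [4, 15, 24, 30, 36, 45, 53, 60, 69, 84, 105, 119, 127, 132, 143, 152, 158, 163]

Fragments:
  [0,4): 4 bp
  [4,15): 11 bp
  [15,24): 9 bp
  [24,30): 6 bp
  [30,36): 6 bp
  [36,45): 9 bp
  [45,53): 8 bp
  [53,60): 7 bp
  [60,69): 9 bp
  [69,84): 15 bp
  [84,105): 21 bp
  [105,119): 14 bp
  [119,127): 8 bp
  [127,132): 5 bp
  [132,143): 11 bp
  [143,152): 9 bp
  [152,158): 6 bp
  [158,163): 5 bp
  [163,166): 3 bp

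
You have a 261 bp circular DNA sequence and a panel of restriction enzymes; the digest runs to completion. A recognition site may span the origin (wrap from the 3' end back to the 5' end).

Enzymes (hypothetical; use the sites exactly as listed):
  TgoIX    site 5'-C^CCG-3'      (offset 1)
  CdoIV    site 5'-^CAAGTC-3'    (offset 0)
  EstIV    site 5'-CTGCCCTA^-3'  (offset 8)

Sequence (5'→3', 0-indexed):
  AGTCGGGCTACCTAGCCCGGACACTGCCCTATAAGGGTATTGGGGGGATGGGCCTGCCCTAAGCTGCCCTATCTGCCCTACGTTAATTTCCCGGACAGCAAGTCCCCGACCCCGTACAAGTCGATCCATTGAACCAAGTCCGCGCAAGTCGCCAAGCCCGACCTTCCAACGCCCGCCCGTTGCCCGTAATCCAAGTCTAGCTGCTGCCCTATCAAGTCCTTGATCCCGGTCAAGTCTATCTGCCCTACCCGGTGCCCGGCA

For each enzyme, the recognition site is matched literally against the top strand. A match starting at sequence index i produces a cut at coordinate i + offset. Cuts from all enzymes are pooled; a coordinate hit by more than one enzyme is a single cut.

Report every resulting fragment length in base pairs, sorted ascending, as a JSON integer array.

[1,1,4,4,5,5,6,7,7,7,8,8,9,10,10,10,13,13,15,15,17,18,18,20,30]

Scan for sites:
  TgoIX (CCCG, off=1): starts [15, 89, 104, 110, 156, 171, 175, 182, 224, 247, 254] → cuts [16, 90, 105, 111, 157, 172, 176, 183, 225, 248, 255]
  CdoIV (CAAGTC, off=0): starts [98, 116, 134, 144, 191, 212, 230, 259] → cuts [98, 116, 134, 144, 191, 212, 230, 259]
  EstIV (CTGCCCTA, off=8): starts [23, 53, 63, 72, 203, 239] → cuts [31, 61, 71, 80, 211, 247]

Pooled cuts: [16, 31, 61, 71, 80, 90, 98, 105, 111, 116, 134, 144, 157, 172, 176, 183, 191, 211, 212, 225, 230, 247, 248, 255, 259]

Fragment lengths:
  16→31: 15 bp
  31→61: 30 bp
  61→71: 10 bp
  71→80: 9 bp
  80→90: 10 bp
  90→98: 8 bp
  98→105: 7 bp
  105→111: 6 bp
  111→116: 5 bp
  116→134: 18 bp
  134→144: 10 bp
  144→157: 13 bp
  157→172: 15 bp
  172→176: 4 bp
  176→183: 7 bp
  183→191: 8 bp
  191→211: 20 bp
  211→212: 1 bp
  212→225: 13 bp
  225→230: 5 bp
  230→247: 17 bp
  247→248: 1 bp
  248→255: 7 bp
  255→259: 4 bp
  259→16 (wrap): 261-259+16 = 18 bp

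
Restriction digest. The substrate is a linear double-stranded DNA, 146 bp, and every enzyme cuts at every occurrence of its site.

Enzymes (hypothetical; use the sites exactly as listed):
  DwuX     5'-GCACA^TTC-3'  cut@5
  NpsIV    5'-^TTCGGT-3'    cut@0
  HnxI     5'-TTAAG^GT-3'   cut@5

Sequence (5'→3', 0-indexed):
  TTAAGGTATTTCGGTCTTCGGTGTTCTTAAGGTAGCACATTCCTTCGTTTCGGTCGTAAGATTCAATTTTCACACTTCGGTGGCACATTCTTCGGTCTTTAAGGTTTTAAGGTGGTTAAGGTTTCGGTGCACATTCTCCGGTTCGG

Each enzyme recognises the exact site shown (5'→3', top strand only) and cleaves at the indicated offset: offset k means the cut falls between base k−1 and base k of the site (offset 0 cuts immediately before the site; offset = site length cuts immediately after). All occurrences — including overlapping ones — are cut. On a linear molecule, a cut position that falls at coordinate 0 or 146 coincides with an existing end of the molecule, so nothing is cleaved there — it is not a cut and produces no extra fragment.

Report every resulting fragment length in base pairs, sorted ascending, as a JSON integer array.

Per-enzyme occurrences:
  DwuX GCACATTC/5: at [34, 82, 128] ⇒ [39, 87, 133]
  NpsIV TTCGGT/0: at [9, 16, 48, 75, 90, 122] ⇒ [9, 16, 48, 75, 90, 122]
  HnxI TTAAGGT/5: at [0, 26, 98, 106, 115] ⇒ [5, 31, 103, 111, 120]

Pooled cuts: [5, 9, 16, 31, 39, 48, 75, 87, 90, 103, 111, 120, 122, 133]

Fragments:
  [0,5): 5 bp
  [5,9): 4 bp
  [9,16): 7 bp
  [16,31): 15 bp
  [31,39): 8 bp
  [39,48): 9 bp
  [48,75): 27 bp
  [75,87): 12 bp
  [87,90): 3 bp
  [90,103): 13 bp
  [103,111): 8 bp
  [111,120): 9 bp
  [120,122): 2 bp
  [122,133): 11 bp
  [133,146): 13 bp

[2,3,4,5,7,8,8,9,9,11,12,13,13,15,27]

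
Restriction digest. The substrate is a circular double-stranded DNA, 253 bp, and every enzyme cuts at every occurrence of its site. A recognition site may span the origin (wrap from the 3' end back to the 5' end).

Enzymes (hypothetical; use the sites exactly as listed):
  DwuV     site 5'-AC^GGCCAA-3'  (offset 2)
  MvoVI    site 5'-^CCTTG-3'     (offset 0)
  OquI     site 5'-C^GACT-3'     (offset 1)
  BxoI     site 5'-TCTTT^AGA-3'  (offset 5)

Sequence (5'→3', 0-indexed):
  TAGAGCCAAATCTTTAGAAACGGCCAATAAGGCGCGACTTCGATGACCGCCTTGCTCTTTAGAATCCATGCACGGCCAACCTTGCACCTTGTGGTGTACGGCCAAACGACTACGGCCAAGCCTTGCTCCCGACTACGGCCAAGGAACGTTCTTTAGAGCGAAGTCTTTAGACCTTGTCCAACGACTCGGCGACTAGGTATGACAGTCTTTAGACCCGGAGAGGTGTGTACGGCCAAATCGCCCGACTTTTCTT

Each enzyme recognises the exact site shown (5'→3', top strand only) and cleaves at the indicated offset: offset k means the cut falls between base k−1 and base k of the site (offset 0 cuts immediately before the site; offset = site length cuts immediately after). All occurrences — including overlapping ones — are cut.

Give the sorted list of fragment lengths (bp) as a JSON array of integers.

[3,6,6,6,6,7,7,8,8,10,11,11,11,13,13,13,14,14,14,14,18,20,20]

Scan for sites:
  DwuV (ACGGCCAA, off=2): starts [19, 71, 97, 111, 134, 228] → cuts [21, 73, 99, 113, 136, 230]
  MvoVI (CCTTG, off=0): starts [49, 79, 86, 120, 171] → cuts [49, 79, 86, 120, 171]
  OquI (CGACT, off=1): starts [34, 106, 129, 181, 189, 242] → cuts [35, 107, 130, 182, 190, 243]
  BxoI (TCTTTAGA, off=5): starts [10, 55, 149, 163, 205, 249] → cuts [1, 15, 60, 154, 168, 210]

Pooled cuts: [1, 15, 21, 35, 49, 60, 73, 79, 86, 99, 107, 113, 120, 130, 136, 154, 168, 171, 182, 190, 210, 230, 243]

Fragment lengths:
  1→15: 14 bp
  15→21: 6 bp
  21→35: 14 bp
  35→49: 14 bp
  49→60: 11 bp
  60→73: 13 bp
  73→79: 6 bp
  79→86: 7 bp
  86→99: 13 bp
  99→107: 8 bp
  107→113: 6 bp
  113→120: 7 bp
  120→130: 10 bp
  130→136: 6 bp
  136→154: 18 bp
  154→168: 14 bp
  168→171: 3 bp
  171→182: 11 bp
  182→190: 8 bp
  190→210: 20 bp
  210→230: 20 bp
  230→243: 13 bp
  243→1 (wrap): 253-243+1 = 11 bp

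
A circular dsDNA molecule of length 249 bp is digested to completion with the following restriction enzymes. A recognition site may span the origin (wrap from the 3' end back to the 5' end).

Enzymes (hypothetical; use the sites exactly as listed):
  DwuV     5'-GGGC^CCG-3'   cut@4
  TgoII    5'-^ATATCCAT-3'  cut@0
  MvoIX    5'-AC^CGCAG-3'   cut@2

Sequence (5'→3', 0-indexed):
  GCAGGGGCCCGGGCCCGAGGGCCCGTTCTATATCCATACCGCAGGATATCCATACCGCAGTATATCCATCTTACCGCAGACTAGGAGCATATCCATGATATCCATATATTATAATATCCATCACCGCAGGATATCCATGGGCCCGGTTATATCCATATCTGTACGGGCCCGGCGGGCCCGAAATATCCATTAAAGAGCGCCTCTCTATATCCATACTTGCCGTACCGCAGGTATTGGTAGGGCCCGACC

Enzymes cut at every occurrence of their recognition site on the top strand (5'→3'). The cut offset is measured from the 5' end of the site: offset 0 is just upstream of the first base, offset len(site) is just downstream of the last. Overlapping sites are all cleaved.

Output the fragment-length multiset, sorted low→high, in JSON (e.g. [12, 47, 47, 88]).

[5,5,6,6,6,6,6,7,8,9,9,9,10,10,11,12,13,14,16,18,19,20,24]

Scan for sites:
  DwuV GGGCCCG/4: at [4, 10, 18, 138, 164, 173, 239] ⇒ [8, 14, 22, 142, 168, 177, 243]
  TgoII ATATCCAT/0: at [29, 45, 61, 88, 97, 113, 130, 148, 182, 206] ⇒ [29, 45, 61, 88, 97, 113, 130, 148, 182, 206]
  MvoIX ACCGCAG/2: at [37, 53, 72, 122, 223, 246] ⇒ [39, 55, 74, 124, 225, 248]

All cut coordinates (distinct, sorted): [8, 14, 22, 29, 39, 45, 55, 61, 74, 88, 97, 113, 124, 130, 142, 148, 168, 177, 182, 206, 225, 243, 248]

Fragments:
  8→14: 6 bp
  14→22: 8 bp
  22→29: 7 bp
  29→39: 10 bp
  39→45: 6 bp
  45→55: 10 bp
  55→61: 6 bp
  61→74: 13 bp
  74→88: 14 bp
  88→97: 9 bp
  97→113: 16 bp
  113→124: 11 bp
  124→130: 6 bp
  130→142: 12 bp
  142→148: 6 bp
  148→168: 20 bp
  168→177: 9 bp
  177→182: 5 bp
  182→206: 24 bp
  206→225: 19 bp
  225→243: 18 bp
  243→248: 5 bp
  248→8 (wrap): 249-248+8 = 9 bp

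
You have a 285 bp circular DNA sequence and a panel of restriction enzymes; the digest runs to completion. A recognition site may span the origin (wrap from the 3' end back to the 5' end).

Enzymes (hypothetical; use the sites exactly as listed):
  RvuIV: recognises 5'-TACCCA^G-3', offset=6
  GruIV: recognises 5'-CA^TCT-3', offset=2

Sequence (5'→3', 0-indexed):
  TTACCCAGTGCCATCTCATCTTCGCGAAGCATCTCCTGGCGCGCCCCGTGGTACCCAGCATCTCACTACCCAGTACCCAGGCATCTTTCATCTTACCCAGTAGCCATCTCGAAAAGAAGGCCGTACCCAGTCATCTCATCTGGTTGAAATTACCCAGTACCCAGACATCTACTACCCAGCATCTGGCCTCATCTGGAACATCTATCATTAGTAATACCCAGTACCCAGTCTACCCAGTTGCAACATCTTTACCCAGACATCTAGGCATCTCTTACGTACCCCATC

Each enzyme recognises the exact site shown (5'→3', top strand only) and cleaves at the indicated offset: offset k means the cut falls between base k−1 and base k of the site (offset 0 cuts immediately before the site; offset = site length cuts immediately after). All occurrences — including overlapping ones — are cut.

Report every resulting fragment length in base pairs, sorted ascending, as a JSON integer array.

[3,3,4,4,4,4,5,5,6,7,7,7,7,7,8,9,9,9,9,9,10,10,11,12,13,16,18,20,23,26]

Scan for sites:
  RvuIV TACCCAG/6: at [1, 51, 66, 73, 93, 123, 150, 157, 172, 214, 221, 230, 249] ⇒ [7, 57, 72, 79, 99, 129, 156, 163, 178, 220, 227, 236, 255]
  GruIV CATCT/2: at [11, 16, 29, 58, 81, 88, 104, 131, 136, 165, 179, 189, 198, 243, 257, 265, 281] ⇒ [13, 18, 31, 60, 83, 90, 106, 133, 138, 167, 181, 191, 200, 245, 259, 267, 283]

Pooled cuts: [7, 13, 18, 31, 57, 60, 72, 79, 83, 90, 99, 106, 129, 133, 138, 156, 163, 167, 178, 181, 191, 200, 220, 227, 236, 245, 255, 259, 267, 283]

Fragment lengths:
  7→13: 6 bp
  13→18: 5 bp
  18→31: 13 bp
  31→57: 26 bp
  57→60: 3 bp
  60→72: 12 bp
  72→79: 7 bp
  79→83: 4 bp
  83→90: 7 bp
  90→99: 9 bp
  99→106: 7 bp
  106→129: 23 bp
  129→133: 4 bp
  133→138: 5 bp
  138→156: 18 bp
  156→163: 7 bp
  163→167: 4 bp
  167→178: 11 bp
  178→181: 3 bp
  181→191: 10 bp
  191→200: 9 bp
  200→220: 20 bp
  220→227: 7 bp
  227→236: 9 bp
  236→245: 9 bp
  245→255: 10 bp
  255→259: 4 bp
  259→267: 8 bp
  267→283: 16 bp
  283→7 (wrap): 285-283+7 = 9 bp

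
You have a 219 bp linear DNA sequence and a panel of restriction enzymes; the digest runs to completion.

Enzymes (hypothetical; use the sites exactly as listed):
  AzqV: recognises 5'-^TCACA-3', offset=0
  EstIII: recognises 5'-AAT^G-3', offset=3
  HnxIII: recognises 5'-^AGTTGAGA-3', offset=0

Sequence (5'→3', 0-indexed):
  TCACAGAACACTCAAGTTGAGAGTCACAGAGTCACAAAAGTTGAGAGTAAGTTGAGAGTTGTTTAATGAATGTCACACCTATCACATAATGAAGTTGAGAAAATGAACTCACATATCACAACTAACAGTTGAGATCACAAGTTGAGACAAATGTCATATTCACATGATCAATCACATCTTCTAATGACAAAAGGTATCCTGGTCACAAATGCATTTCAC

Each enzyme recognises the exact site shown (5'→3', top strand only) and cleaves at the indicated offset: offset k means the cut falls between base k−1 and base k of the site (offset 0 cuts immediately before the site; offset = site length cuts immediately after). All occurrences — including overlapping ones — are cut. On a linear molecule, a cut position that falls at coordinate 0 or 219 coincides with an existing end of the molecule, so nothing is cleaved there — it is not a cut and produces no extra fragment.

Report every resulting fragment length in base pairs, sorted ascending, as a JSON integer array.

[1,2,4,4,5,7,7,7,8,8,8,9,9,9,9,11,11,12,12,13,14,14,17,18]

Scan for sites:
  AzqV TCACA/0: at [0, 23, 31, 72, 81, 108, 115, 134, 159, 171, 202] ⇒ [23, 31, 72, 81, 108, 115, 134, 159, 171, 202] (position 0 is a terminus of the linear molecule — no cut)
  EstIII AATG/3: at [64, 68, 87, 101, 149, 182, 207] ⇒ [67, 71, 90, 104, 152, 185, 210]
  HnxIII AGTTGAGA/0: at [14, 38, 49, 92, 126, 139] ⇒ [14, 38, 49, 92, 126, 139]

Pooled cuts: [14, 23, 31, 38, 49, 67, 71, 72, 81, 90, 92, 104, 108, 115, 126, 134, 139, 152, 159, 171, 185, 202, 210]

Fragment lengths:
  [0,14): 14 bp
  [14,23): 9 bp
  [23,31): 8 bp
  [31,38): 7 bp
  [38,49): 11 bp
  [49,67): 18 bp
  [67,71): 4 bp
  [71,72): 1 bp
  [72,81): 9 bp
  [81,90): 9 bp
  [90,92): 2 bp
  [92,104): 12 bp
  [104,108): 4 bp
  [108,115): 7 bp
  [115,126): 11 bp
  [126,134): 8 bp
  [134,139): 5 bp
  [139,152): 13 bp
  [152,159): 7 bp
  [159,171): 12 bp
  [171,185): 14 bp
  [185,202): 17 bp
  [202,210): 8 bp
  [210,219): 9 bp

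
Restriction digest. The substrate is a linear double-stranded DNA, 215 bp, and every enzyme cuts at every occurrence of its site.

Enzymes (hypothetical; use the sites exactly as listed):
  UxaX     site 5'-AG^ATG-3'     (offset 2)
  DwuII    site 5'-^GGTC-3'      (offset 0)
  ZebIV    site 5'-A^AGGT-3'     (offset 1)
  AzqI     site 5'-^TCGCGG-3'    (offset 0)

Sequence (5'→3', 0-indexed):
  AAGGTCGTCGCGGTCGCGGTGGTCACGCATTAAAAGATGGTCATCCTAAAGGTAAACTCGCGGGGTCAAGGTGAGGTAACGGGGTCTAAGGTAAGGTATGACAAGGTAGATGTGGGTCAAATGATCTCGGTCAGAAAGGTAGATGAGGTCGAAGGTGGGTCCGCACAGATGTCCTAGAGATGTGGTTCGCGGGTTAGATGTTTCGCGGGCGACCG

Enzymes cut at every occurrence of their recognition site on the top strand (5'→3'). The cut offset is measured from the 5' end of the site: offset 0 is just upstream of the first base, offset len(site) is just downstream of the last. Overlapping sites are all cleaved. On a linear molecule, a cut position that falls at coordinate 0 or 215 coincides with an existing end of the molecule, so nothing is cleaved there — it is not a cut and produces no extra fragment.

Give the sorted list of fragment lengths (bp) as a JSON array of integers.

[1,1,2,2,4,4,5,5,5,5,5,5,6,6,6,6,6,7,7,8,8,10,11,11,11,11,13,14,14,16]

Site scan:
  UxaX AGATG/2: at [34, 107, 140, 166, 177, 195] ⇒ [36, 109, 142, 168, 179, 197]
  DwuII GGTC/0: at [2, 11, 20, 38, 63, 82, 114, 128, 146, 157] ⇒ [2, 11, 20, 38, 63, 82, 114, 128, 146, 157]
  ZebIV AAGGT/1: at [0, 48, 67, 87, 92, 102, 135, 151] ⇒ [1, 49, 68, 88, 93, 103, 136, 152]
  AzqI TCGCGG/0: at [7, 13, 57, 186, 202] ⇒ [7, 13, 57, 186, 202]

Pooled cuts: [1, 2, 7, 11, 13, 20, 36, 38, 49, 57, 63, 68, 82, 88, 93, 103, 109, 114, 128, 136, 142, 146, 152, 157, 168, 179, 186, 197, 202]

Fragment lengths:
  [0,1): 1 bp
  [1,2): 1 bp
  [2,7): 5 bp
  [7,11): 4 bp
  [11,13): 2 bp
  [13,20): 7 bp
  [20,36): 16 bp
  [36,38): 2 bp
  [38,49): 11 bp
  [49,57): 8 bp
  [57,63): 6 bp
  [63,68): 5 bp
  [68,82): 14 bp
  [82,88): 6 bp
  [88,93): 5 bp
  [93,103): 10 bp
  [103,109): 6 bp
  [109,114): 5 bp
  [114,128): 14 bp
  [128,136): 8 bp
  [136,142): 6 bp
  [142,146): 4 bp
  [146,152): 6 bp
  [152,157): 5 bp
  [157,168): 11 bp
  [168,179): 11 bp
  [179,186): 7 bp
  [186,197): 11 bp
  [197,202): 5 bp
  [202,215): 13 bp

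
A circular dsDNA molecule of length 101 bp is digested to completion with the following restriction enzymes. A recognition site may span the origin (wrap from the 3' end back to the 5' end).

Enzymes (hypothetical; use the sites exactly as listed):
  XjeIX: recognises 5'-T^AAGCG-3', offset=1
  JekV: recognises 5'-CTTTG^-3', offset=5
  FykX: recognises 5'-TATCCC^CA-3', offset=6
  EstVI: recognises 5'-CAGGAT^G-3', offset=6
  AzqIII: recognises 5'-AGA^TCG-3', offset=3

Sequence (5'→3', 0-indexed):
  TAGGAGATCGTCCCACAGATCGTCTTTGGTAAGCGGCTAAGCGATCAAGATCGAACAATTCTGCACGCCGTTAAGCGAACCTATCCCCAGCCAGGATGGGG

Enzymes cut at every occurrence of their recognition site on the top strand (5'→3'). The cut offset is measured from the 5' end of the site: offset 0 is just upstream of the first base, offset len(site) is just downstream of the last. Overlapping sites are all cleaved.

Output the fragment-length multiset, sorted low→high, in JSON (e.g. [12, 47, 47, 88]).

Per-enzyme occurrences:
  XjeIX (TAAGCG, off=1): starts [29, 37, 71] → cuts [30, 38, 72]
  JekV (CTTTG, off=5): starts [23] → cuts [28]
  FykX (TATCCCCA, off=6): starts [81] → cuts [87]
  EstVI (CAGGATG, off=6): starts [91] → cuts [97]
  AzqIII (AGATCG, off=3): starts [4, 16, 47] → cuts [7, 19, 50]

All cut coordinates (distinct, sorted): [7, 19, 28, 30, 38, 50, 72, 87, 97]

Fragment lengths:
  7→19: 12 bp
  19→28: 9 bp
  28→30: 2 bp
  30→38: 8 bp
  38→50: 12 bp
  50→72: 22 bp
  72→87: 15 bp
  87→97: 10 bp
  97→7 (wrap): 101-97+7 = 11 bp

[2,8,9,10,11,12,12,15,22]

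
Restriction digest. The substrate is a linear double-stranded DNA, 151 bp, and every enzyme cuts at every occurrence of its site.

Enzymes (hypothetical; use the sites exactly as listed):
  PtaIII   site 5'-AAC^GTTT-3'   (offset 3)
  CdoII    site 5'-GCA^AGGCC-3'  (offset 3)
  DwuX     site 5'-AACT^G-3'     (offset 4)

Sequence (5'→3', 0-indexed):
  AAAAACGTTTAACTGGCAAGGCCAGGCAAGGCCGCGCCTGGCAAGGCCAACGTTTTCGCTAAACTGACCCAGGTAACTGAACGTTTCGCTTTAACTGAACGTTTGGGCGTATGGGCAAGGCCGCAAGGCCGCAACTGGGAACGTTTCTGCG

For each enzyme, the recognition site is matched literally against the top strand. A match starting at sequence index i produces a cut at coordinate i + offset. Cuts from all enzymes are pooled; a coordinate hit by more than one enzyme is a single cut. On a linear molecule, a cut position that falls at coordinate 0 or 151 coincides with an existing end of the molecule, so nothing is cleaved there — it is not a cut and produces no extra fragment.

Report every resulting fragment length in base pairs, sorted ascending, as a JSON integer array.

[4,4,4,6,6,8,8,8,9,10,11,13,14,14,15,17]

Site scan:
  PtaIII AACGTTT/3: at [3, 48, 79, 97, 139] ⇒ [6, 51, 82, 100, 142]
  CdoII GCAAGGCC/3: at [15, 25, 40, 114, 122] ⇒ [18, 28, 43, 117, 125]
  DwuX AACTG/4: at [10, 61, 74, 92, 132] ⇒ [14, 65, 78, 96, 136]

All cut coordinates (distinct, sorted): [6, 14, 18, 28, 43, 51, 65, 78, 82, 96, 100, 117, 125, 136, 142]

Fragment lengths:
  [0,6): 6 bp
  [6,14): 8 bp
  [14,18): 4 bp
  [18,28): 10 bp
  [28,43): 15 bp
  [43,51): 8 bp
  [51,65): 14 bp
  [65,78): 13 bp
  [78,82): 4 bp
  [82,96): 14 bp
  [96,100): 4 bp
  [100,117): 17 bp
  [117,125): 8 bp
  [125,136): 11 bp
  [136,142): 6 bp
  [142,151): 9 bp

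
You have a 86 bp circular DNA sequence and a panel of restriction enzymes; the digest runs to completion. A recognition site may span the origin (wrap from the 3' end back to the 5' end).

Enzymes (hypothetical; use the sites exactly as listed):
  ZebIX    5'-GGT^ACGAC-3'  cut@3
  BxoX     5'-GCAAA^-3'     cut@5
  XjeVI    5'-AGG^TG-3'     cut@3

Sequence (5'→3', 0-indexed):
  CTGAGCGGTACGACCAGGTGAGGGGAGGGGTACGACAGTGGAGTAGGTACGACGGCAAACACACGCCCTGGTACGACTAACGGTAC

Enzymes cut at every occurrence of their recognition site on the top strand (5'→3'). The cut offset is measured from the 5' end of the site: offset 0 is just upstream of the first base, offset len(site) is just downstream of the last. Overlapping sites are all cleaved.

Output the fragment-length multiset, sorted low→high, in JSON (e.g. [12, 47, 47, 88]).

Scan for sites:
  ZebIX (GGTACGAC, off=3): starts [6, 28, 45, 69] → cuts [9, 31, 48, 72]
  BxoX (GCAAA, off=5): starts [54] → cuts [59]
  XjeVI (AGGTG, off=3): starts [15] → cuts [18]

All cut coordinates (distinct, sorted): [9, 18, 31, 48, 59, 72]

Fragment lengths:
  9→18: 9 bp
  18→31: 13 bp
  31→48: 17 bp
  48→59: 11 bp
  59→72: 13 bp
  72→9 (wrap): 86-72+9 = 23 bp

[9,11,13,13,17,23]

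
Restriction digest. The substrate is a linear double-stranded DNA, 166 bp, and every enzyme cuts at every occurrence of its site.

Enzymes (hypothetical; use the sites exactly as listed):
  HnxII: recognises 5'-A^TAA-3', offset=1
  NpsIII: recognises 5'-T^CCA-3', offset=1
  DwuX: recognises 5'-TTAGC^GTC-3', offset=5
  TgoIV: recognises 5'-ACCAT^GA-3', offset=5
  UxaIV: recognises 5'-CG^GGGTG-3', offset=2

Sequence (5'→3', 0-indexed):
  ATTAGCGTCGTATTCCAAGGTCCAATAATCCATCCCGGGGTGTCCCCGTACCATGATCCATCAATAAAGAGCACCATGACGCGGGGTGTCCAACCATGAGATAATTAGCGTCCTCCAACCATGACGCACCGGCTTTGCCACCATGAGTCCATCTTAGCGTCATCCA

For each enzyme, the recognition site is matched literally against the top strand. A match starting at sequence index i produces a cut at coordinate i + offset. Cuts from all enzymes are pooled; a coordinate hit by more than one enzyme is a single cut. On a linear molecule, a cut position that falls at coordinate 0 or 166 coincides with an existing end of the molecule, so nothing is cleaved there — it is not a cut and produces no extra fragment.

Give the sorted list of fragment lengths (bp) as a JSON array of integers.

[3,3,4,4,4,4,5,5,6,6,6,7,7,8,8,8,8,8,10,13,17,22]

Per-enzyme occurrences:
  HnxII (ATAA, off=1): starts [24, 63, 100] → cuts [25, 64, 101]
  NpsIII (TCCA, off=1): starts [13, 20, 28, 56, 88, 113, 147, 162] → cuts [14, 21, 29, 57, 89, 114, 148, 163]
  DwuX (TTAGCGTC, off=5): starts [1, 104, 153] → cuts [6, 109, 158]
  TgoIV (ACCATGA, off=5): starts [49, 72, 92, 117, 139] → cuts [54, 77, 97, 122, 144]
  UxaIV (CGGGGTG, off=2): starts [35, 81] → cuts [37, 83]

Pooled cuts: [6, 14, 21, 25, 29, 37, 54, 57, 64, 77, 83, 89, 97, 101, 109, 114, 122, 144, 148, 158, 163]

Fragments:
  [0,6): 6 bp
  [6,14): 8 bp
  [14,21): 7 bp
  [21,25): 4 bp
  [25,29): 4 bp
  [29,37): 8 bp
  [37,54): 17 bp
  [54,57): 3 bp
  [57,64): 7 bp
  [64,77): 13 bp
  [77,83): 6 bp
  [83,89): 6 bp
  [89,97): 8 bp
  [97,101): 4 bp
  [101,109): 8 bp
  [109,114): 5 bp
  [114,122): 8 bp
  [122,144): 22 bp
  [144,148): 4 bp
  [148,158): 10 bp
  [158,163): 5 bp
  [163,166): 3 bp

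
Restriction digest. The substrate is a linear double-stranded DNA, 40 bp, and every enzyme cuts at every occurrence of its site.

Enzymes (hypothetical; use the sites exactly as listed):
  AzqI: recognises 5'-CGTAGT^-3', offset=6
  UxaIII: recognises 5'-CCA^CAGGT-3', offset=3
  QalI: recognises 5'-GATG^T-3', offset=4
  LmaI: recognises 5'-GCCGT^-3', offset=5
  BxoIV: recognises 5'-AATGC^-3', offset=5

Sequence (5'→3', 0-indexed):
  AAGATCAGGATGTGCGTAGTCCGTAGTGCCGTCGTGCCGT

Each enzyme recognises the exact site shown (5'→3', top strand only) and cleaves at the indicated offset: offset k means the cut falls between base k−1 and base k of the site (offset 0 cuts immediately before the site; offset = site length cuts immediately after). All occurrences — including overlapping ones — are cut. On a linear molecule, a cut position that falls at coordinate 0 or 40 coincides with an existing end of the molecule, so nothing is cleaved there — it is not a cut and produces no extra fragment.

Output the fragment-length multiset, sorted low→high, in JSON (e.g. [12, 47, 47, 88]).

Per-enzyme occurrences:
  AzqI (CGTAGT, off=6): starts [14, 21] → cuts [20, 27]
  UxaIII (CCACAGGT, off=3): no sites
  QalI (GATGT, off=4): starts [8] → cuts [12]
  LmaI (GCCGT, off=5): starts [27, 35] → cuts [32] (position 40 is a terminus of the linear molecule — no cut)
  BxoIV (AATGC, off=5): no sites

All cut coordinates (distinct, sorted): [12, 20, 27, 32]

Fragments:
  [0,12): 12 bp
  [12,20): 8 bp
  [20,27): 7 bp
  [27,32): 5 bp
  [32,40): 8 bp

[5,7,8,8,12]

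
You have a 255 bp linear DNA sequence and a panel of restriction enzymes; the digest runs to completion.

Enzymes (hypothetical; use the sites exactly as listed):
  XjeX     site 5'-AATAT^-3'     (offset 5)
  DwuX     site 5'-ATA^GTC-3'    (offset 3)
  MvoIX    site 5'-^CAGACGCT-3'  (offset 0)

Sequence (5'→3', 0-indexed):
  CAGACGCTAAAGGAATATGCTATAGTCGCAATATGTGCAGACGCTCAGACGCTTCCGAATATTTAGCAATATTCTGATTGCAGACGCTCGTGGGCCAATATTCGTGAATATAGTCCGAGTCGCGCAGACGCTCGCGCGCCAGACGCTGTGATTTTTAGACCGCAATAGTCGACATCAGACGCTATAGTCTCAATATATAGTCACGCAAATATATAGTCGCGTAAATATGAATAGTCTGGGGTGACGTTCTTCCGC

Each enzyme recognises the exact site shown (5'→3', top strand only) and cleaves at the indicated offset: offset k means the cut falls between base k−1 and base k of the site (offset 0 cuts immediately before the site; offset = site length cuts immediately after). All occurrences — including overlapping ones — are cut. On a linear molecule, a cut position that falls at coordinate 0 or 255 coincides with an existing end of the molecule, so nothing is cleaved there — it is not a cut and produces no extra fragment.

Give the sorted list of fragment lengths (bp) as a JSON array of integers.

Site scan:
  XjeX (AATAT, off=5): starts [13, 29, 57, 67, 96, 106, 191, 207, 223] → cuts [18, 34, 62, 72, 101, 111, 196, 212, 228]
  DwuX (ATAGTC, off=3): starts [21, 109, 164, 183, 196, 212, 230] → cuts [24, 112, 167, 186, 199, 215, 233]
  MvoIX (CAGACGCT, off=0): starts [0, 37, 45, 80, 124, 139, 175] → cuts [37, 45, 80, 124, 139, 175] (position 0 is a terminus of the linear molecule — no cut)

Pooled cuts: [18, 24, 34, 37, 45, 62, 72, 80, 101, 111, 112, 124, 139, 167, 175, 186, 196, 199, 212, 215, 228, 233]

Fragment lengths:
  [0,18): 18 bp
  [18,24): 6 bp
  [24,34): 10 bp
  [34,37): 3 bp
  [37,45): 8 bp
  [45,62): 17 bp
  [62,72): 10 bp
  [72,80): 8 bp
  [80,101): 21 bp
  [101,111): 10 bp
  [111,112): 1 bp
  [112,124): 12 bp
  [124,139): 15 bp
  [139,167): 28 bp
  [167,175): 8 bp
  [175,186): 11 bp
  [186,196): 10 bp
  [196,199): 3 bp
  [199,212): 13 bp
  [212,215): 3 bp
  [215,228): 13 bp
  [228,233): 5 bp
  [233,255): 22 bp

[1,3,3,3,5,6,8,8,8,10,10,10,10,11,12,13,13,15,17,18,21,22,28]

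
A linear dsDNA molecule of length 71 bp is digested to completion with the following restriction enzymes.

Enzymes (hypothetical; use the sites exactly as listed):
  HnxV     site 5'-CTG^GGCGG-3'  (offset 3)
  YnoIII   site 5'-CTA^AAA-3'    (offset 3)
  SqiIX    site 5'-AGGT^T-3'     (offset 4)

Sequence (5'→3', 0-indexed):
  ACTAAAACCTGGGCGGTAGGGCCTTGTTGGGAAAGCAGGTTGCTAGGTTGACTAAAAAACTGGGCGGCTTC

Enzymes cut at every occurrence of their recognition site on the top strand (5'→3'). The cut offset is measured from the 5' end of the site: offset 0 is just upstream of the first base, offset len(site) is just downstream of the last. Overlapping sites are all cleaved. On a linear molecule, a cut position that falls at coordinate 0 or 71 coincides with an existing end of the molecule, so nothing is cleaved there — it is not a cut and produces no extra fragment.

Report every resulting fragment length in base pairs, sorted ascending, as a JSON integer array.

[4,6,7,8,8,9,29]

Scan for sites:
  HnxV (CTGGGCGG, off=3): starts [8, 59] → cuts [11, 62]
  YnoIII (CTAAAA, off=3): starts [1, 51] → cuts [4, 54]
  SqiIX (AGGTT, off=4): starts [36, 44] → cuts [40, 48]

All cut coordinates (distinct, sorted): [4, 11, 40, 48, 54, 62]

Fragment lengths:
  [0,4): 4 bp
  [4,11): 7 bp
  [11,40): 29 bp
  [40,48): 8 bp
  [48,54): 6 bp
  [54,62): 8 bp
  [62,71): 9 bp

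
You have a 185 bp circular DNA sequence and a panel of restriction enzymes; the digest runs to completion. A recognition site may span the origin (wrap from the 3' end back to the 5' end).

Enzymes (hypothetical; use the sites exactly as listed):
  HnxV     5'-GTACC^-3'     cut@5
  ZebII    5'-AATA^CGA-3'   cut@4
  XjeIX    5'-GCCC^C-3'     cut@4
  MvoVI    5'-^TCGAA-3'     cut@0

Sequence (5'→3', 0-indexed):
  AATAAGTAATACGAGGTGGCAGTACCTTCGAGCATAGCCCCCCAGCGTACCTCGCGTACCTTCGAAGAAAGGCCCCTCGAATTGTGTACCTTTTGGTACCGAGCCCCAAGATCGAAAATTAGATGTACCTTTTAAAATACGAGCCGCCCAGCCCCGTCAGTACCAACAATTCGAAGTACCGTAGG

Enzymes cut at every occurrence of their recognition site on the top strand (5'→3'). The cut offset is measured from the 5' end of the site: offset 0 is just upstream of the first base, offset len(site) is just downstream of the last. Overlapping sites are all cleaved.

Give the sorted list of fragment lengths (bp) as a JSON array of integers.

Site scan:
  HnxV (GTACC, off=5): starts [21, 46, 55, 85, 95, 124, 159, 175] → cuts [26, 51, 60, 90, 100, 129, 164, 180]
  ZebII (AATACGA, off=4): starts [7, 135] → cuts [11, 139]
  XjeIX (GCCCC, off=4): starts [36, 71, 102, 150] → cuts [40, 75, 106, 154]
  MvoVI (TCGAA, off=0): starts [61, 76, 111, 170] → cuts [61, 76, 111, 170]

All cut coordinates (distinct, sorted): [11, 26, 40, 51, 60, 61, 75, 76, 90, 100, 106, 111, 129, 139, 154, 164, 170, 180]

Fragment lengths:
  11→26: 15 bp
  26→40: 14 bp
  40→51: 11 bp
  51→60: 9 bp
  60→61: 1 bp
  61→75: 14 bp
  75→76: 1 bp
  76→90: 14 bp
  90→100: 10 bp
  100→106: 6 bp
  106→111: 5 bp
  111→129: 18 bp
  129→139: 10 bp
  139→154: 15 bp
  154→164: 10 bp
  164→170: 6 bp
  170→180: 10 bp
  180→11 (wrap): 185-180+11 = 16 bp

[1,1,5,6,6,9,10,10,10,10,11,14,14,14,15,15,16,18]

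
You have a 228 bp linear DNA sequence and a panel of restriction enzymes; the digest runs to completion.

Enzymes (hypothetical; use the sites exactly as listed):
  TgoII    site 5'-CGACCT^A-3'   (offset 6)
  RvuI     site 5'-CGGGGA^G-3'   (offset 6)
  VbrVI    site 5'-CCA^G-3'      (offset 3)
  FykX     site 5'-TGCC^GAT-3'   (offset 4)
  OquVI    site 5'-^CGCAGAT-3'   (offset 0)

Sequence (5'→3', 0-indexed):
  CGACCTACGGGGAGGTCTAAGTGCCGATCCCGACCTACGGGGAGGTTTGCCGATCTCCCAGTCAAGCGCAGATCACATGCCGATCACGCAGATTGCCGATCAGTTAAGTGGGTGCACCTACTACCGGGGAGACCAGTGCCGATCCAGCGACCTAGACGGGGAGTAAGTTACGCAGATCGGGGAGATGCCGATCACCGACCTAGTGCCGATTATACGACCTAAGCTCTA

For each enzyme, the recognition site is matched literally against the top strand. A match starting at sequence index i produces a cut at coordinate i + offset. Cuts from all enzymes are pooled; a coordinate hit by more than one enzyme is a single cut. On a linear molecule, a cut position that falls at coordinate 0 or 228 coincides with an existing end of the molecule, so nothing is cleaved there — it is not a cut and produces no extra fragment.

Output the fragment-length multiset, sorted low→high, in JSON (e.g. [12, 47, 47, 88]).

Per-enzyme occurrences:
  TgoII (CGACCTA, off=6): starts [0, 30, 147, 195, 214] → cuts [6, 36, 153, 201, 220]
  RvuI (CGGGGAG, off=6): starts [7, 37, 124, 156, 177] → cuts [13, 43, 130, 162, 183]
  VbrVI (CCAG, off=3): starts [57, 132, 143] → cuts [60, 135, 146]
  FykX (TGCCGAT, off=4): starts [21, 47, 77, 93, 136, 185, 203] → cuts [25, 51, 81, 97, 140, 189, 207]
  OquVI (CGCAGAT, off=0): starts [66, 86, 170] → cuts [66, 86, 170]

All cut coordinates (distinct, sorted): [6, 13, 25, 36, 43, 51, 60, 66, 81, 86, 97, 130, 135, 140, 146, 153, 162, 170, 183, 189, 201, 207, 220]

Fragment lengths:
  [0,6): 6 bp
  [6,13): 7 bp
  [13,25): 12 bp
  [25,36): 11 bp
  [36,43): 7 bp
  [43,51): 8 bp
  [51,60): 9 bp
  [60,66): 6 bp
  [66,81): 15 bp
  [81,86): 5 bp
  [86,97): 11 bp
  [97,130): 33 bp
  [130,135): 5 bp
  [135,140): 5 bp
  [140,146): 6 bp
  [146,153): 7 bp
  [153,162): 9 bp
  [162,170): 8 bp
  [170,183): 13 bp
  [183,189): 6 bp
  [189,201): 12 bp
  [201,207): 6 bp
  [207,220): 13 bp
  [220,228): 8 bp

[5,5,5,6,6,6,6,6,7,7,7,8,8,8,9,9,11,11,12,12,13,13,15,33]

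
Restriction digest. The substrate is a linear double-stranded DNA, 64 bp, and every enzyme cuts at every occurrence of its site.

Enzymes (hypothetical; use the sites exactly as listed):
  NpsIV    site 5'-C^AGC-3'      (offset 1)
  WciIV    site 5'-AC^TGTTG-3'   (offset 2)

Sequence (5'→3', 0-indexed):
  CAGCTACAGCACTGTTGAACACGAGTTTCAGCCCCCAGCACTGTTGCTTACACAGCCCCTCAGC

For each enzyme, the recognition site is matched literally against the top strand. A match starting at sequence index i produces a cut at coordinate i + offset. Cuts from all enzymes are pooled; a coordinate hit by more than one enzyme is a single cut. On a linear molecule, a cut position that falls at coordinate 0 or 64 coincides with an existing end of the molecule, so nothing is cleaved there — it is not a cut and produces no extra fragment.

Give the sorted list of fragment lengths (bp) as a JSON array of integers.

[1,3,5,5,6,7,8,12,17]

Per-enzyme occurrences:
  NpsIV CAGC/1: at [0, 6, 28, 35, 52, 60] ⇒ [1, 7, 29, 36, 53, 61]
  WciIV ACTGTTG/2: at [10, 39] ⇒ [12, 41]

All cut coordinates (distinct, sorted): [1, 7, 12, 29, 36, 41, 53, 61]

Fragment lengths:
  [0,1): 1 bp
  [1,7): 6 bp
  [7,12): 5 bp
  [12,29): 17 bp
  [29,36): 7 bp
  [36,41): 5 bp
  [41,53): 12 bp
  [53,61): 8 bp
  [61,64): 3 bp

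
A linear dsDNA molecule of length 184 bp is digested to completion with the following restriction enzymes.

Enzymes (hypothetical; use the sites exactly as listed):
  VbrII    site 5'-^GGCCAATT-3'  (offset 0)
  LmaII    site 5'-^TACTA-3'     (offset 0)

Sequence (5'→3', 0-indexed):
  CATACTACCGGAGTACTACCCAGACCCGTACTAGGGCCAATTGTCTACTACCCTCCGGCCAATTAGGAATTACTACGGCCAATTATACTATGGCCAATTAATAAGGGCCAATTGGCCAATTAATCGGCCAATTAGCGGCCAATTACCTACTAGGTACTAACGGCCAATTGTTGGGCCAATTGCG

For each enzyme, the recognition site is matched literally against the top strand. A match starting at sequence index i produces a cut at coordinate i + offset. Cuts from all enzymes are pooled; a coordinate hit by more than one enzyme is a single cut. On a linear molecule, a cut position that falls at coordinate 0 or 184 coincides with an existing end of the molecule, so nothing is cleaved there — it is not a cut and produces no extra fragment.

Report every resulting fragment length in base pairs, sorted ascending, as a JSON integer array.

[2,6,6,6,7,7,8,9,11,11,11,11,11,11,12,12,14,14,15]

Per-enzyme occurrences:
  VbrII (GGCCAATT, off=0): starts [34, 56, 76, 91, 105, 113, 125, 136, 161, 173] → cuts [34, 56, 76, 91, 105, 113, 125, 136, 161, 173]
  LmaII (TACTA, off=0): starts [2, 13, 28, 45, 70, 85, 147, 154] → cuts [2, 13, 28, 45, 70, 85, 147, 154]

Pooled cuts: [2, 13, 28, 34, 45, 56, 70, 76, 85, 91, 105, 113, 125, 136, 147, 154, 161, 173]

Fragment lengths:
  [0,2): 2 bp
  [2,13): 11 bp
  [13,28): 15 bp
  [28,34): 6 bp
  [34,45): 11 bp
  [45,56): 11 bp
  [56,70): 14 bp
  [70,76): 6 bp
  [76,85): 9 bp
  [85,91): 6 bp
  [91,105): 14 bp
  [105,113): 8 bp
  [113,125): 12 bp
  [125,136): 11 bp
  [136,147): 11 bp
  [147,154): 7 bp
  [154,161): 7 bp
  [161,173): 12 bp
  [173,184): 11 bp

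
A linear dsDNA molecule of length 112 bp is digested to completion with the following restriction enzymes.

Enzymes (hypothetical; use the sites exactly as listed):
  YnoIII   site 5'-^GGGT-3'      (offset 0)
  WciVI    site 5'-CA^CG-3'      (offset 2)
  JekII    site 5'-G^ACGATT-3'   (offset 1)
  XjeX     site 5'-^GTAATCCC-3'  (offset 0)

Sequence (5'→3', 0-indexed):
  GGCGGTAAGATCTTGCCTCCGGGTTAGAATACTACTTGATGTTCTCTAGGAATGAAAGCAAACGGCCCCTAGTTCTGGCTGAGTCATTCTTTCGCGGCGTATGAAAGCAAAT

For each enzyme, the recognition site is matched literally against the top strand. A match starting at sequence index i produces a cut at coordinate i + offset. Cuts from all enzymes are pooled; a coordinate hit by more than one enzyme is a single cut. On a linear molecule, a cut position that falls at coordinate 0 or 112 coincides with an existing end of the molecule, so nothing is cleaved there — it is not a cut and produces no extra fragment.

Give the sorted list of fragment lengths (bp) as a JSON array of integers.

Per-enzyme occurrences:
  YnoIII GGGT/0: at [20] ⇒ [20]
  WciVI (CACG, off=2): no sites
  JekII (GACGATT, off=1): no sites
  XjeX (GTAATCCC, off=0): no sites

Pooled cuts: [20]

Fragments:
  [0,20): 20 bp
  [20,112): 92 bp

[20,92]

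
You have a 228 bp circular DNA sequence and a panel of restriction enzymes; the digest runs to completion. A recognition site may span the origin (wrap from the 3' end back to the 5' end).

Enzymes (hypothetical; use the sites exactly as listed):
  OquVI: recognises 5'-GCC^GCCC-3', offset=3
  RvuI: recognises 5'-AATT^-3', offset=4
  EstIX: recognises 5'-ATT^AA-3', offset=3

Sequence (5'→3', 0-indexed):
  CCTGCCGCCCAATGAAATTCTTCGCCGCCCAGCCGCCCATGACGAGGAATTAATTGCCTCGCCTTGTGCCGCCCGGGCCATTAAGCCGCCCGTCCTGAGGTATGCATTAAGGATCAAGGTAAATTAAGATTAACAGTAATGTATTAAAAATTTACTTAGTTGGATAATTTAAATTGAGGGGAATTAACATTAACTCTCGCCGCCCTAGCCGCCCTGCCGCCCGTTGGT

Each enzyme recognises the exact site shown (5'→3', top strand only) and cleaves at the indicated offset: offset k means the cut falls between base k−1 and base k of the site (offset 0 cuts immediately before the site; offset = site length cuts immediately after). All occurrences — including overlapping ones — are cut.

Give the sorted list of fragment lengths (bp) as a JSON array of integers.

Per-enzyme occurrences:
  OquVI (GCCGCCC, off=3): starts [3, 23, 31, 67, 84, 198, 207, 215] → cuts [6, 26, 34, 70, 87, 201, 210, 218]
  RvuI (AATT, off=4): starts [15, 47, 51, 121, 148, 165, 171, 181] → cuts [19, 51, 55, 125, 152, 169, 175, 185]
  EstIX (ATTAA, off=3): starts [48, 79, 105, 122, 128, 142, 182, 188] → cuts [51, 82, 108, 125, 131, 145, 185, 191]

Pooled cuts: [6, 19, 26, 34, 51, 55, 70, 82, 87, 108, 125, 131, 145, 152, 169, 175, 185, 191, 201, 210, 218]

Fragment lengths:
  6→19: 13 bp
  19→26: 7 bp
  26→34: 8 bp
  34→51: 17 bp
  51→55: 4 bp
  55→70: 15 bp
  70→82: 12 bp
  82→87: 5 bp
  87→108: 21 bp
  108→125: 17 bp
  125→131: 6 bp
  131→145: 14 bp
  145→152: 7 bp
  152→169: 17 bp
  169→175: 6 bp
  175→185: 10 bp
  185→191: 6 bp
  191→201: 10 bp
  201→210: 9 bp
  210→218: 8 bp
  218→6 (wrap): 228-218+6 = 16 bp

[4,5,6,6,6,7,7,8,8,9,10,10,12,13,14,15,16,17,17,17,21]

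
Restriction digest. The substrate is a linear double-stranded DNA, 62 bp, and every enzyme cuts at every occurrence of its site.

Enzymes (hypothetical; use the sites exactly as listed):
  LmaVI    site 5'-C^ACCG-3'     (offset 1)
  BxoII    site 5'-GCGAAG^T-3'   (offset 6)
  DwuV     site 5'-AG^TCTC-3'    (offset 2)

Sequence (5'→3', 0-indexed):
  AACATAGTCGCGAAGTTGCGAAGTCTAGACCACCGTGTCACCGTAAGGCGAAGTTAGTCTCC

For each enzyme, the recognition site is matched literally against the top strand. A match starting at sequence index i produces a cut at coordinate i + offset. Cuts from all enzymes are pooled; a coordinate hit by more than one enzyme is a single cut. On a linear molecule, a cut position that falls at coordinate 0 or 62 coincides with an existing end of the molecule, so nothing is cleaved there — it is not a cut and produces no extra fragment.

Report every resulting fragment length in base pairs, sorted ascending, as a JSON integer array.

[4,5,8,8,8,14,15]

Site scan:
  LmaVI (CACCG, off=1): starts [30, 38] → cuts [31, 39]
  BxoII (GCGAAGT, off=6): starts [9, 17, 47] → cuts [15, 23, 53]
  DwuV (AGTCTC, off=2): starts [55] → cuts [57]

Pooled cuts: [15, 23, 31, 39, 53, 57]

Fragments:
  [0,15): 15 bp
  [15,23): 8 bp
  [23,31): 8 bp
  [31,39): 8 bp
  [39,53): 14 bp
  [53,57): 4 bp
  [57,62): 5 bp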